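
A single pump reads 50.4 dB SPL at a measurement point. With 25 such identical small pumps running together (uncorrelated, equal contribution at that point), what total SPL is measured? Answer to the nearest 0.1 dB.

64.4 dB SPL

25 equal incoherent sources raise the level by 10·log₁₀(25) = 13.98 dB.
L_total = 50.4 + 13.98 = 64.4 dB SPL.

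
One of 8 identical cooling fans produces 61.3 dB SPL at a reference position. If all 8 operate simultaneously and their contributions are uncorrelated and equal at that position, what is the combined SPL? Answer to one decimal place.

8 equal incoherent sources raise the level by 10·log₁₀(8) = 9.03 dB.
L_total = 61.3 + 9.03 = 70.3 dB SPL.

70.3 dB SPL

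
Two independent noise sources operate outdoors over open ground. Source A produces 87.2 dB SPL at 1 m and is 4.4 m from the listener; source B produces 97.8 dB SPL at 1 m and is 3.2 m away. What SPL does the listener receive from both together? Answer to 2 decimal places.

At the listener: L_A = 87.2 − 20·log₁₀(4.4) = 74.331 dB; L_B = 97.8 − 20·log₁₀(3.2) = 87.697 dB.
Combined: 10·log₁₀(10^(74.331/10)+10^(87.697/10)) = 87.89 dB SPL.

87.89 dB SPL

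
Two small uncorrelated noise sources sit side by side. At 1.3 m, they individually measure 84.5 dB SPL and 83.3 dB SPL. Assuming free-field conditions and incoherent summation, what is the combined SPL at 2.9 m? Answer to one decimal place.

Combined at 1.3 m: 10·log₁₀(10^(84.5/10)+10^(83.3/10)) = 86.95 dB SPL.
Then apply −20·log₁₀(2.9/1.3) = -6.97 dB → 80.0 dB SPL.

80.0 dB SPL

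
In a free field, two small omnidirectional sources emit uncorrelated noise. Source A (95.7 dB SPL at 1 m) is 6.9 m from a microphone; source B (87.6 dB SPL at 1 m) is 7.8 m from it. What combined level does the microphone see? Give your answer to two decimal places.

At the listener: L_A = 95.7 − 20·log₁₀(6.9) = 78.923 dB; L_B = 87.6 − 20·log₁₀(7.8) = 69.758 dB.
Combined: 10·log₁₀(10^(78.923/10)+10^(69.758/10)) = 79.42 dB SPL.

79.42 dB SPL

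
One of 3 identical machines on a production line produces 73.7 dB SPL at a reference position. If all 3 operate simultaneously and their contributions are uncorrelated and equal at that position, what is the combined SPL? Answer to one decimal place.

3 equal incoherent sources raise the level by 10·log₁₀(3) = 4.77 dB.
L_total = 73.7 + 4.77 = 78.5 dB SPL.

78.5 dB SPL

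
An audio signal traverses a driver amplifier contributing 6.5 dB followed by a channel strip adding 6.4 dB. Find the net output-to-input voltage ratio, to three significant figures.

4.42

Net gain = 6.5 + 6.4 = 12.9 dB.
Voltage ratio = 10^(12.9/20) = 4.42.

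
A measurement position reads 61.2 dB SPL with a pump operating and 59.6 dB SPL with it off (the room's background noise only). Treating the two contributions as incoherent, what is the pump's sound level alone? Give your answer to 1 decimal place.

Background correction is a power subtraction:
L_src = 10·log₁₀(10^(61.2/10) − 10^(59.6/10)) = 10·log₁₀(406200) = 56.1 dB SPL.

56.1 dB SPL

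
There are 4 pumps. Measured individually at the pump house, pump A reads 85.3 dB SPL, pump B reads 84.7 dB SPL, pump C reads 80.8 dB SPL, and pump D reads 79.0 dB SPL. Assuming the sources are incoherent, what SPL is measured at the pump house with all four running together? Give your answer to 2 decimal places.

Add the sources as powers (linear), then convert back to dB:
L_total = 10·log₁₀(10^(85.3/10) + 10^(84.7/10) + 10^(80.8/10) + 10^(79.0/10)) = 10·log₁₀(833600000) = 89.21 dB SPL.

89.21 dB SPL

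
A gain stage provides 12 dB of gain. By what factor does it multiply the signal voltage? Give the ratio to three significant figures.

3.98

Voltage ratio = 10^(dB/20).
10^(12/20) = 10^(0.6000) = 3.98.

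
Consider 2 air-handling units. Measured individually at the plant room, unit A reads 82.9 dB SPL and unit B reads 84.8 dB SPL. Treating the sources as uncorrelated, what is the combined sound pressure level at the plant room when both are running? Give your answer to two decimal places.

86.96 dB SPL

Incoherent sources sum as intensities:
L_total = 10·log₁₀(10^(82.9/10) + 10^(84.8/10)) = 10·log₁₀(497000000) = 86.96 dB SPL.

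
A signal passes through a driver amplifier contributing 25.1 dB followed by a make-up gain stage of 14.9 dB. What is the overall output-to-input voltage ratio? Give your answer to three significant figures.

100

Net gain = 25.1 + 14.9 = 40.0 dB.
Voltage ratio = 10^(40.0/20) = 100.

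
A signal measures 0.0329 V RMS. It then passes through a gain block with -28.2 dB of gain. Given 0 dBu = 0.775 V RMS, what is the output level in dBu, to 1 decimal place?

Input level: 20·log₁₀(0.0329/0.775) = -27.44 dBu.
Output: -27.44 − 28.2 = -55.6 dBu.

-55.6 dBu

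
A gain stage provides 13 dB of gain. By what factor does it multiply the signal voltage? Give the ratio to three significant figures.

Voltage ratio = 10^(dB/20).
10^(13/20) = 10^(0.6500) = 4.47.

4.47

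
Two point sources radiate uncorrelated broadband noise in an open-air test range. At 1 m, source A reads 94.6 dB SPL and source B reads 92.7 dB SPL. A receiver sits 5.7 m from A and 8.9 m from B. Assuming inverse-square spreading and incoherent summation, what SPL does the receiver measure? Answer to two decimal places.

At the listener: L_A = 94.6 − 20·log₁₀(5.7) = 79.483 dB; L_B = 92.7 − 20·log₁₀(8.9) = 73.712 dB.
Combined: 10·log₁₀(10^(79.483/10)+10^(73.712/10)) = 80.50 dB SPL.

80.50 dB SPL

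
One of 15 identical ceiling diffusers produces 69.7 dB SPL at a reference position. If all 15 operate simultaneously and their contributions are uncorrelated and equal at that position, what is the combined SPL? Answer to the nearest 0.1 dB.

81.5 dB SPL

15 equal incoherent sources raise the level by 10·log₁₀(15) = 11.76 dB.
L_total = 69.7 + 11.76 = 81.5 dB SPL.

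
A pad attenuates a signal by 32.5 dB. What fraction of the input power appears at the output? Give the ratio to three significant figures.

0.000562

Power ratio = 10^(dB/10).
10^(-32.5/10) = 10^(-3.250) = 0.000562.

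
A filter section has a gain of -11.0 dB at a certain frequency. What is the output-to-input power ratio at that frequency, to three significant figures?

Power ratio = 10^(dB/10).
10^(-11.0/10) = 10^(-1.100) = 0.0794.

0.0794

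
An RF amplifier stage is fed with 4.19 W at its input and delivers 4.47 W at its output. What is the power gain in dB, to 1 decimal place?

Power ratio → dB uses the 10·log₁₀ form:
10·log₁₀(4.47/4.19) = 10·log₁₀(1.067) = 0.3 dB.

0.3 dB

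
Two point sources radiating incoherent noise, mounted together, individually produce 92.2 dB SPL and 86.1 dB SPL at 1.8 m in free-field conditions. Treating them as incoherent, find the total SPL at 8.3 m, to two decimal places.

Combined at 1.8 m: 10·log₁₀(10^(92.2/10)+10^(86.1/10)) = 93.153 dB SPL.
Then apply −20·log₁₀(8.3/1.8) = -13.276 dB → 79.88 dB SPL.

79.88 dB SPL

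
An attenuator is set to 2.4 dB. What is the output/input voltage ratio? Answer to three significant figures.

0.759

Voltage ratio = 10^(dB/20).
10^(-2.4/20) = 10^(-0.1200) = 0.759.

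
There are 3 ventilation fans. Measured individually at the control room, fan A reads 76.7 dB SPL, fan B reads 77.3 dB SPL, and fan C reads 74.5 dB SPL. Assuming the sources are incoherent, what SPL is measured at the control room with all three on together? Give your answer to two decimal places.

81.09 dB SPL

Add the sources as powers (linear), then convert back to dB:
L_total = 10·log₁₀(10^(76.7/10) + 10^(77.3/10) + 10^(74.5/10)) = 10·log₁₀(128700000) = 81.09 dB SPL.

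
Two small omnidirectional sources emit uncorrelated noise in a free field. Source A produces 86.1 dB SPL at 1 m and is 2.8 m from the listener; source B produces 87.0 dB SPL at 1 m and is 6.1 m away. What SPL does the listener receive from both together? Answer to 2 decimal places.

At the listener: L_A = 86.1 − 20·log₁₀(2.8) = 77.157 dB; L_B = 87.0 − 20·log₁₀(6.1) = 71.293 dB.
Combined: 10·log₁₀(10^(77.157/10)+10^(71.293/10)) = 78.16 dB SPL.

78.16 dB SPL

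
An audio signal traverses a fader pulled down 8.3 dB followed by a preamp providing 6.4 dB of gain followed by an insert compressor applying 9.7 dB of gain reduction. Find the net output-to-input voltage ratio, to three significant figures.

0.263

Net gain = (−8.3) + 6.4 + (−9.7) = -11.6 dB.
Voltage ratio = 10^(-11.6/20) = 0.263.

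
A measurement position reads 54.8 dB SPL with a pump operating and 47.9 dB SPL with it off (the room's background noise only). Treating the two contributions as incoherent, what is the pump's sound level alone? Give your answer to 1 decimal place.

53.8 dB SPL

Subtract intensities: L_src = 10·log₁₀(10^(L_total/10) − 10^(L_bg/10)).
L_src = 10·log₁₀(10^(54.8/10) − 10^(47.9/10)) = 10·log₁₀(240300) = 53.8 dB SPL.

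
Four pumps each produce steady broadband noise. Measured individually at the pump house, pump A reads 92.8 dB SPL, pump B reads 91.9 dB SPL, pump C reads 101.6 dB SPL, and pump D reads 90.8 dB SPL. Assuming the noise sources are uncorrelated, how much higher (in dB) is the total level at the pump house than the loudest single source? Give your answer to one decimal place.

Add the sources as powers (linear), then convert back to dB:
L_total = 10·log₁₀(10^(92.8/10) + 10^(91.9/10) + 10^(101.6/10) + 10^(90.8/10)) = 102.81 dB SPL.
Excess over the loudest (101.6 dB): 102.81 − 101.6 = 1.2 dB.

1.2 dB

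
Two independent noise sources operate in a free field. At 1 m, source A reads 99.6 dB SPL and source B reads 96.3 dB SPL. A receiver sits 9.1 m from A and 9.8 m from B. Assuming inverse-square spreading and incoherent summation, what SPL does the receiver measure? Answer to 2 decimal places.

81.89 dB SPL

At the listener: L_A = 99.6 − 20·log₁₀(9.1) = 80.419 dB; L_B = 96.3 − 20·log₁₀(9.8) = 76.475 dB.
Combined: 10·log₁₀(10^(80.419/10)+10^(76.475/10)) = 81.89 dB SPL.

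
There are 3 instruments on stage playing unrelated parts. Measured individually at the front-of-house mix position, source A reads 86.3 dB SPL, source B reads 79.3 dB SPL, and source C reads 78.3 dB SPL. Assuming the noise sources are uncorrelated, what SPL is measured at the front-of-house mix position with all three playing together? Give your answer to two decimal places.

87.63 dB SPL

Uncorrelated sources add in intensity (power), not in dB.
L_total = 10·log₁₀(10^(86.3/10) + 10^(79.3/10) + 10^(78.3/10)) = 10·log₁₀(579300000) = 87.63 dB SPL.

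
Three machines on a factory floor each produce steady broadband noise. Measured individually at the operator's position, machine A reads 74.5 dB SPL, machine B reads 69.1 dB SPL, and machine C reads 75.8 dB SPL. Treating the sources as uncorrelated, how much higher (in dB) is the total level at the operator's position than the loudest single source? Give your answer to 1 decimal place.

2.9 dB

Incoherent sources sum as intensities:
L_total = 10·log₁₀(10^(74.5/10) + 10^(69.1/10) + 10^(75.8/10)) = 78.71 dB SPL.
Excess over the loudest (75.8 dB): 78.71 − 75.8 = 2.9 dB.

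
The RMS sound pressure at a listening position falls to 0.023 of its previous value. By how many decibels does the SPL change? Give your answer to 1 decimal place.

-32.8 dB

Sound pressure is an amplitude quantity: ΔL = 20·log₁₀(p₂/p₁).
20·log₁₀(0.023) = -32.8 dB.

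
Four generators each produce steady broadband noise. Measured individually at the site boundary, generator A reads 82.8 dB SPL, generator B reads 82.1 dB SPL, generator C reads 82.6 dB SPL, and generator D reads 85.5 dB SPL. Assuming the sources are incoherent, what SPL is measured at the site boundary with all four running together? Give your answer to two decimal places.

Add the sources as powers (linear), then convert back to dB:
L_total = 10·log₁₀(10^(82.8/10) + 10^(82.1/10) + 10^(82.6/10) + 10^(85.5/10)) = 10·log₁₀(889500000) = 89.49 dB SPL.

89.49 dB SPL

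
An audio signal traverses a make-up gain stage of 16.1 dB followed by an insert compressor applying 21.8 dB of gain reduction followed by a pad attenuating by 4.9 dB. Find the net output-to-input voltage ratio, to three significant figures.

Net gain = 16.1 + (−21.8) + (−4.9) = -10.6 dB.
Voltage ratio = 10^(-10.6/20) = 0.295.

0.295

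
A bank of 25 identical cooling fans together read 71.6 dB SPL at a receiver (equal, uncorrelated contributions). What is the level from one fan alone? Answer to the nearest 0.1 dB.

25 equal incoherent sources add 10·log₁₀(25) = 13.98 dB over one source.
L_one = 71.6 − 13.98 = 57.6 dB SPL.

57.6 dB SPL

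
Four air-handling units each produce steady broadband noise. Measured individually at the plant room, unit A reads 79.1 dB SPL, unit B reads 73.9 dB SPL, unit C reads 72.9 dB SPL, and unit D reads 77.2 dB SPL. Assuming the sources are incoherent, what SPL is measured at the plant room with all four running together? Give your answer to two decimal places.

Incoherent sources sum as intensities:
L_total = 10·log₁₀(10^(79.1/10) + 10^(73.9/10) + 10^(72.9/10) + 10^(77.2/10)) = 10·log₁₀(177800000) = 82.50 dB SPL.

82.50 dB SPL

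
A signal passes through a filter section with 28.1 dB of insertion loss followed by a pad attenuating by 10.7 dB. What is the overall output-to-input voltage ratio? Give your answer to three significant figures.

Net gain = (−28.1) + (−10.7) = -38.8 dB.
Voltage ratio = 10^(-38.8/20) = 0.0115.

0.0115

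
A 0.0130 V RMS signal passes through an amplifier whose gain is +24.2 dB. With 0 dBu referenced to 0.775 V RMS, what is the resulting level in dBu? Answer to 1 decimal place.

Input level: 20·log₁₀(0.0130/0.775) = -35.51 dBu.
Output: -35.51 + 24.2 = -11.3 dBu.

-11.3 dBu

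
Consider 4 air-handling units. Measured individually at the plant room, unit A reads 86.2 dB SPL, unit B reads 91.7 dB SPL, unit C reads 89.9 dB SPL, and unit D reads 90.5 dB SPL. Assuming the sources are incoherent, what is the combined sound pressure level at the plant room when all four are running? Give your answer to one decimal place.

96.0 dB SPL

Add the sources as powers (linear), then convert back to dB:
L_total = 10·log₁₀(10^(86.2/10) + 10^(91.7/10) + 10^(89.9/10) + 10^(90.5/10)) = 10·log₁₀(3995000000) = 96.0 dB SPL.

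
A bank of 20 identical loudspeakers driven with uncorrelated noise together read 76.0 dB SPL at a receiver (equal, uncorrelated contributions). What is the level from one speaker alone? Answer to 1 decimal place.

63.0 dB SPL

20 equal incoherent sources add 10·log₁₀(20) = 13.01 dB over one source.
L_one = 76.0 − 13.01 = 63.0 dB SPL.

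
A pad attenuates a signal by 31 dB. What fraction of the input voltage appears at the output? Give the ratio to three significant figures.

Voltage ratio = 10^(dB/20).
10^(-31/20) = 10^(-1.550) = 0.0282.

0.0282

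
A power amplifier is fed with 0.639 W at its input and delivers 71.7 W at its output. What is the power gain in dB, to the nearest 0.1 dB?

20.5 dB

For a power ratio, dB = 10·log₁₀(P₂/P₁).
10·log₁₀(71.7/0.639) = 10·log₁₀(112.2) = 20.5 dB.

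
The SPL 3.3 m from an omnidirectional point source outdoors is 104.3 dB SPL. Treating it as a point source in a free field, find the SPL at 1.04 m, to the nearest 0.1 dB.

114.3 dB SPL

Inverse-square spreading gives ΔL = −20·log₁₀(d₂/d₁).
ΔL = −20·log₁₀(1.04/3.3) = 10.03 dB, so L₂ = 104.3 + (10.03) = 114.3 dB SPL.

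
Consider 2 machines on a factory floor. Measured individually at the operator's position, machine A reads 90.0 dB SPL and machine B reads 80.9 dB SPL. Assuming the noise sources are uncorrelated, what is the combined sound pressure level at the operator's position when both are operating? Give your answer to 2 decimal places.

Add the sources as powers (linear), then convert back to dB:
L_total = 10·log₁₀(10^(90.0/10) + 10^(80.9/10)) = 10·log₁₀(1123000000) = 90.50 dB SPL.

90.50 dB SPL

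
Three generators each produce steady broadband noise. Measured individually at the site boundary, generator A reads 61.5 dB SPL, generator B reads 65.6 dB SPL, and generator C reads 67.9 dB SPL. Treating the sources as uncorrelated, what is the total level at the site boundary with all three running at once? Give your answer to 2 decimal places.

Uncorrelated sources add in intensity (power), not in dB.
L_total = 10·log₁₀(10^(61.5/10) + 10^(65.6/10) + 10^(67.9/10)) = 10·log₁₀(11210000) = 70.50 dB SPL.

70.50 dB SPL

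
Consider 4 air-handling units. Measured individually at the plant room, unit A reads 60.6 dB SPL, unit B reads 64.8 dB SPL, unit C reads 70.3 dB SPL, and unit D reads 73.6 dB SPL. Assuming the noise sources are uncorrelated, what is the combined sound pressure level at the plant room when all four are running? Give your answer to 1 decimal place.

Incoherent sources sum as intensities:
L_total = 10·log₁₀(10^(60.6/10) + 10^(64.8/10) + 10^(70.3/10) + 10^(73.6/10)) = 10·log₁₀(37790000) = 75.8 dB SPL.

75.8 dB SPL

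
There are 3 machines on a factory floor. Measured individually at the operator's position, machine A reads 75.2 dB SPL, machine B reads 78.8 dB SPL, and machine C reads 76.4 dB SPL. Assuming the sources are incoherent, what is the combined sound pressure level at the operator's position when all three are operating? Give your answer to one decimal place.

81.8 dB SPL

Uncorrelated sources add in intensity (power), not in dB.
L_total = 10·log₁₀(10^(75.2/10) + 10^(78.8/10) + 10^(76.4/10)) = 10·log₁₀(152600000) = 81.8 dB SPL.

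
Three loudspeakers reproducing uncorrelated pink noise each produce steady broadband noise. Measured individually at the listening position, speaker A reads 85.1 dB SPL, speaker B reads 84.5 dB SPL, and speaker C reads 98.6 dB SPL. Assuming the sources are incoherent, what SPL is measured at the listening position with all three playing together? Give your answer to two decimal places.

98.95 dB SPL

Add the sources as powers (linear), then convert back to dB:
L_total = 10·log₁₀(10^(85.1/10) + 10^(84.5/10) + 10^(98.6/10)) = 10·log₁₀(7850000000) = 98.95 dB SPL.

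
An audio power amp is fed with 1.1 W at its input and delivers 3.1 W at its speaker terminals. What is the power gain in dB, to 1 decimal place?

For a power ratio, dB = 10·log₁₀(P₂/P₁).
10·log₁₀(3.1/1.1) = 10·log₁₀(2.818) = 4.5 dB.

4.5 dB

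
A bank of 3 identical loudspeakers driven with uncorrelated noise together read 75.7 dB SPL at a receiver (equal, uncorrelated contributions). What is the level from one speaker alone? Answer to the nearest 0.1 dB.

70.9 dB SPL

3 equal incoherent sources add 10·log₁₀(3) = 4.77 dB over one source.
L_one = 75.7 − 4.77 = 70.9 dB SPL.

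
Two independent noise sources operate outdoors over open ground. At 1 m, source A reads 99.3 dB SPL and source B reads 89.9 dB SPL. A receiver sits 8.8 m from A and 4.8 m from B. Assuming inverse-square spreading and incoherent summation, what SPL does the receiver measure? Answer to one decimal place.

81.8 dB SPL

At the listener: L_A = 99.3 − 20·log₁₀(8.8) = 80.41 dB; L_B = 89.9 − 20·log₁₀(4.8) = 76.28 dB.
Combined: 10·log₁₀(10^(80.41/10)+10^(76.28/10)) = 81.8 dB SPL.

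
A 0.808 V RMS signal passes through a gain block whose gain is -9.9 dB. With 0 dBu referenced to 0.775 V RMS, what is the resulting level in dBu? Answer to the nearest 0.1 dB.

Input level: 20·log₁₀(0.808/0.775) = 0.36 dBu.
Output: 0.36 − 9.9 = -9.5 dBu.

-9.5 dBu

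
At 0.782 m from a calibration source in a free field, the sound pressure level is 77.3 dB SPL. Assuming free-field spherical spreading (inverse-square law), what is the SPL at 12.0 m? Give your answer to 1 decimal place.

Inverse-square spreading gives ΔL = −20·log₁₀(d₂/d₁).
ΔL = −20·log₁₀(12.0/0.782) = -23.72 dB, so L₂ = 77.3 + (-23.72) = 53.6 dB SPL.

53.6 dB SPL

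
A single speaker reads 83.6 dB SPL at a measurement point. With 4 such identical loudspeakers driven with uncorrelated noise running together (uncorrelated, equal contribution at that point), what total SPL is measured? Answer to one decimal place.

89.6 dB SPL

4 equal incoherent sources raise the level by 10·log₁₀(4) = 6.02 dB.
L_total = 83.6 + 6.02 = 89.6 dB SPL.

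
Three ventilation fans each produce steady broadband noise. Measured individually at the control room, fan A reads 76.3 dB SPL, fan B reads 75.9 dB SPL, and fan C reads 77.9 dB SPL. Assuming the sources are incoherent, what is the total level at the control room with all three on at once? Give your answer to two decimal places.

Uncorrelated sources add in intensity (power), not in dB.
L_total = 10·log₁₀(10^(76.3/10) + 10^(75.9/10) + 10^(77.9/10)) = 10·log₁₀(143200000) = 81.56 dB SPL.

81.56 dB SPL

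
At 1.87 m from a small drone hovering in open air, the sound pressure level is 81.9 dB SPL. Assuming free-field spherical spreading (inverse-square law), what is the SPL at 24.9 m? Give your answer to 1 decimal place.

For a point source in a free field, ΔL = −20·log₁₀(d₂/d₁).
ΔL = −20·log₁₀(24.9/1.87) = -22.49 dB, so L₂ = 81.9 + (-22.49) = 59.4 dB SPL.

59.4 dB SPL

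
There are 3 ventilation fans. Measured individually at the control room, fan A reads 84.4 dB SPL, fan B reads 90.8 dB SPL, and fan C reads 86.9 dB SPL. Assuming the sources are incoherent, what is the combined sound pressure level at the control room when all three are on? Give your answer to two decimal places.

Add the sources as powers (linear), then convert back to dB:
L_total = 10·log₁₀(10^(84.4/10) + 10^(90.8/10) + 10^(86.9/10)) = 10·log₁₀(1967000000) = 92.94 dB SPL.

92.94 dB SPL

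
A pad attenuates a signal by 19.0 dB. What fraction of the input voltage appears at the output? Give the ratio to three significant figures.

0.112

Voltage ratio = 10^(dB/20).
10^(-19.0/20) = 10^(-0.9500) = 0.112.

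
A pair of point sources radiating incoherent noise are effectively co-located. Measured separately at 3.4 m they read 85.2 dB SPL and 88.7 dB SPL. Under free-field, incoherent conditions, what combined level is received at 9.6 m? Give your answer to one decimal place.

81.3 dB SPL

Combined at 3.4 m: 10·log₁₀(10^(85.2/10)+10^(88.7/10)) = 90.30 dB SPL.
Then apply −20·log₁₀(9.6/3.4) = -9.02 dB → 81.3 dB SPL.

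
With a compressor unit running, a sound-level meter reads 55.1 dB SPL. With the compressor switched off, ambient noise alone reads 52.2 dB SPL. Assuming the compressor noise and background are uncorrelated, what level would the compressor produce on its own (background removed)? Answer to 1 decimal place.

Subtract intensities: L_src = 10·log₁₀(10^(L_total/10) − 10^(L_bg/10)).
L_src = 10·log₁₀(10^(55.1/10) − 10^(52.2/10)) = 10·log₁₀(157600) = 52.0 dB SPL.

52.0 dB SPL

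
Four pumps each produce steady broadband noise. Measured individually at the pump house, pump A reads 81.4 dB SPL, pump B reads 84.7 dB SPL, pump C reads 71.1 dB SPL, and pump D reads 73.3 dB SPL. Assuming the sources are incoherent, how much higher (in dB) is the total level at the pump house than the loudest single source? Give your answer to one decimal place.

2.0 dB

Incoherent sources sum as intensities:
L_total = 10·log₁₀(10^(81.4/10) + 10^(84.7/10) + 10^(71.1/10) + 10^(73.3/10)) = 86.70 dB SPL.
Excess over the loudest (84.7 dB): 86.70 − 84.7 = 2.0 dB.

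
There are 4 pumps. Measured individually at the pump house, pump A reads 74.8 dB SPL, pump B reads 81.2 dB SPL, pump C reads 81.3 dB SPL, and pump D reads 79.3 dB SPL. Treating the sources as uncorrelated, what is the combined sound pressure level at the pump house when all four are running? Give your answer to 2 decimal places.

Add the sources as powers (linear), then convert back to dB:
L_total = 10·log₁₀(10^(74.8/10) + 10^(81.2/10) + 10^(81.3/10) + 10^(79.3/10)) = 10·log₁₀(382000000) = 85.82 dB SPL.

85.82 dB SPL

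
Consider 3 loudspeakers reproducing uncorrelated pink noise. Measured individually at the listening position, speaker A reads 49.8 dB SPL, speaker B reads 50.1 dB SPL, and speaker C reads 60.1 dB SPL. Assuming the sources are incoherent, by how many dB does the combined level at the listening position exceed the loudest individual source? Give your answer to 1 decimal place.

Add the sources as powers (linear), then convert back to dB:
L_total = 10·log₁₀(10^(49.8/10) + 10^(50.1/10) + 10^(60.1/10)) = 60.87 dB SPL.
Excess over the loudest (60.1 dB): 60.87 − 60.1 = 0.8 dB.

0.8 dB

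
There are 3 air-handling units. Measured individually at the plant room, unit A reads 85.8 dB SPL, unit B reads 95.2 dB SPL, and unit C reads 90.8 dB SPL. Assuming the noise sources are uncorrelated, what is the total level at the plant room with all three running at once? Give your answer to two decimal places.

Add the sources as powers (linear), then convert back to dB:
L_total = 10·log₁₀(10^(85.8/10) + 10^(95.2/10) + 10^(90.8/10)) = 10·log₁₀(4894000000) = 96.90 dB SPL.

96.90 dB SPL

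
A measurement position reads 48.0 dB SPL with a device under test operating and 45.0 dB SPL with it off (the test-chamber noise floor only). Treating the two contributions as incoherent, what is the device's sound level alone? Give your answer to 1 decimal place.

45.0 dB SPL

Subtract intensities: L_src = 10·log₁₀(10^(L_total/10) − 10^(L_bg/10)).
L_src = 10·log₁₀(10^(48.0/10) − 10^(45.0/10)) = 10·log₁₀(31470) = 45.0 dB SPL.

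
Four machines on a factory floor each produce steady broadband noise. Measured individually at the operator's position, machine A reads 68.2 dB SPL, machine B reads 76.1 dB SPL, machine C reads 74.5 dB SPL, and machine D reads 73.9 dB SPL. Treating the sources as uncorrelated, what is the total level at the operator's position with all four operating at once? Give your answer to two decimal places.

80.00 dB SPL

Incoherent sources sum as intensities:
L_total = 10·log₁₀(10^(68.2/10) + 10^(76.1/10) + 10^(74.5/10) + 10^(73.9/10)) = 10·log₁₀(100100000) = 80.00 dB SPL.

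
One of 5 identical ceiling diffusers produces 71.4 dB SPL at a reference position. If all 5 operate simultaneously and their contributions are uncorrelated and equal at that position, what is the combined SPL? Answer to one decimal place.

5 equal incoherent sources raise the level by 10·log₁₀(5) = 6.99 dB.
L_total = 71.4 + 6.99 = 78.4 dB SPL.

78.4 dB SPL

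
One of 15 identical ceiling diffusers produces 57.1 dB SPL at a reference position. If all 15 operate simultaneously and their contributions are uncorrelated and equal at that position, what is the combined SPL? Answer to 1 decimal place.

15 equal incoherent sources raise the level by 10·log₁₀(15) = 11.76 dB.
L_total = 57.1 + 11.76 = 68.9 dB SPL.

68.9 dB SPL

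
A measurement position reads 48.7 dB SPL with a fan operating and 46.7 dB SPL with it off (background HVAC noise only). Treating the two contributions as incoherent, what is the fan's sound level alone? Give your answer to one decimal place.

Background correction is a power subtraction:
L_src = 10·log₁₀(10^(48.7/10) − 10^(46.7/10)) = 10·log₁₀(27360) = 44.4 dB SPL.

44.4 dB SPL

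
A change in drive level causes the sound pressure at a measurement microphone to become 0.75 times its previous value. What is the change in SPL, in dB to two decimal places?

Sound pressure is an amplitude quantity: ΔL = 20·log₁₀(p₂/p₁).
20·log₁₀(0.75) = -2.50 dB.

-2.50 dB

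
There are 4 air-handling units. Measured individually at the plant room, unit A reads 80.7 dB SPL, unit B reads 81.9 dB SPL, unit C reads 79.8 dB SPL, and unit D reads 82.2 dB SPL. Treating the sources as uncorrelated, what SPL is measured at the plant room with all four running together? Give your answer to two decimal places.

87.27 dB SPL

Incoherent sources sum as intensities:
L_total = 10·log₁₀(10^(80.7/10) + 10^(81.9/10) + 10^(79.8/10) + 10^(82.2/10)) = 10·log₁₀(533800000) = 87.27 dB SPL.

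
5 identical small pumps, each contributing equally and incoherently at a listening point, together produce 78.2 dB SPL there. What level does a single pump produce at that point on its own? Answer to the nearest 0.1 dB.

71.2 dB SPL

5 equal incoherent sources add 10·log₁₀(5) = 6.99 dB over one source.
L_one = 78.2 − 6.99 = 71.2 dB SPL.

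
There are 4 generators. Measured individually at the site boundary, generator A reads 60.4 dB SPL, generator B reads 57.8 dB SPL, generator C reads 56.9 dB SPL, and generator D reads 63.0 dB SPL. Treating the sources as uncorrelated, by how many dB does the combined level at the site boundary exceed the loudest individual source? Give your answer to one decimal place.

3.2 dB

Incoherent sources sum as intensities:
L_total = 10·log₁₀(10^(60.4/10) + 10^(57.8/10) + 10^(56.9/10) + 10^(63.0/10)) = 66.22 dB SPL.
Excess over the loudest (63.0 dB): 66.22 − 63.0 = 3.2 dB.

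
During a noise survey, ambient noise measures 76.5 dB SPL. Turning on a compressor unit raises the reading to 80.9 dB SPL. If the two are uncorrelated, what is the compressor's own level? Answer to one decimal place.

Background correction is a power subtraction:
L_src = 10·log₁₀(10^(80.9/10) − 10^(76.5/10)) = 10·log₁₀(78360000) = 78.9 dB SPL.

78.9 dB SPL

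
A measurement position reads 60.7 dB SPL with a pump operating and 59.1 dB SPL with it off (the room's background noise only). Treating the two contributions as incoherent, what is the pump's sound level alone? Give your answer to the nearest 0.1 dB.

55.6 dB SPL

Remove the background by subtracting linear intensities:
L_src = 10·log₁₀(10^(60.7/10) − 10^(59.1/10)) = 10·log₁₀(362100) = 55.6 dB SPL.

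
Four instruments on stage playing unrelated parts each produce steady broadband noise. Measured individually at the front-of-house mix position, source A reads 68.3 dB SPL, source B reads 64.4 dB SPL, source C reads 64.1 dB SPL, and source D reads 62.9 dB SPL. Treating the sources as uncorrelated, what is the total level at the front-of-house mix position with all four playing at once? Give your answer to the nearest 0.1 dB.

Incoherent sources sum as intensities:
L_total = 10·log₁₀(10^(68.3/10) + 10^(64.4/10) + 10^(64.1/10) + 10^(62.9/10)) = 10·log₁₀(14040000) = 71.5 dB SPL.

71.5 dB SPL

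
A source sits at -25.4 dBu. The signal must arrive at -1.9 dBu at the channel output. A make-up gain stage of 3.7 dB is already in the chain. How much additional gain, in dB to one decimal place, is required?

19.8 dB

The required make-up gain is the shortfall in the dB sum.
G = -1.9 − (-25.4) − 3.7 = 19.8 dB.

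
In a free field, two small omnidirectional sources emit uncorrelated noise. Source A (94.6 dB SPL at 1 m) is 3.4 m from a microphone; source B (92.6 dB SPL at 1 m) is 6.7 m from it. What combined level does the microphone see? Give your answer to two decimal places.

84.62 dB SPL

At the listener: L_A = 94.6 − 20·log₁₀(3.4) = 83.970 dB; L_B = 92.6 − 20·log₁₀(6.7) = 76.079 dB.
Combined: 10·log₁₀(10^(83.970/10)+10^(76.079/10)) = 84.62 dB SPL.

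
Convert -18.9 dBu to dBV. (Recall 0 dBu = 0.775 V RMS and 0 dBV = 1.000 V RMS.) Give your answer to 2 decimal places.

-21.11 dBV

The offset between the scales is 20·log₁₀(0.775/1.000) = −2.214 dB.
So dBV = -18.9 − 2.214 = -21.11 dBV.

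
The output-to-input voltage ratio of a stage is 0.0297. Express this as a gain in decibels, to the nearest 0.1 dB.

For a voltage ratio, dB = 20·log₁₀(V₂/V₁).
20·log₁₀(0.0297) = -30.5 dB.

-30.5 dB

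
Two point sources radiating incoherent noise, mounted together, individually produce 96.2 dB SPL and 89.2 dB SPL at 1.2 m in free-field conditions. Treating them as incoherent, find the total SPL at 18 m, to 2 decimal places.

73.47 dB SPL

Combined at 1.2 m: 10·log₁₀(10^(96.2/10)+10^(89.2/10)) = 96.990 dB SPL.
Then apply −20·log₁₀(18/1.2) = -23.522 dB → 73.47 dB SPL.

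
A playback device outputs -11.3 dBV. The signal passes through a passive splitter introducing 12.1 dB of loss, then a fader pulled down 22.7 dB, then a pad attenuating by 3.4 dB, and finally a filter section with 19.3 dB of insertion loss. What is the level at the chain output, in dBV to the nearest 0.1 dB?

-68.8 dBV

In dB, series stages simply add:
-11.3 − 12.1 − 22.7 − 3.4 − 19.3 = -68.8 dBV.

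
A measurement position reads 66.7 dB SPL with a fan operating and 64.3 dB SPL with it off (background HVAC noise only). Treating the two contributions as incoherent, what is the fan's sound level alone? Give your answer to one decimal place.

Remove the background by subtracting linear intensities:
L_src = 10·log₁₀(10^(66.7/10) − 10^(64.3/10)) = 10·log₁₀(1986000) = 63.0 dB SPL.

63.0 dB SPL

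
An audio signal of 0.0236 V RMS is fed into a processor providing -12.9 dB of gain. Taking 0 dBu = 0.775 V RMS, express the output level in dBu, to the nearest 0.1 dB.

-43.2 dBu

Input level: 20·log₁₀(0.0236/0.775) = -30.33 dBu.
Output: -30.33 − 12.9 = -43.2 dBu.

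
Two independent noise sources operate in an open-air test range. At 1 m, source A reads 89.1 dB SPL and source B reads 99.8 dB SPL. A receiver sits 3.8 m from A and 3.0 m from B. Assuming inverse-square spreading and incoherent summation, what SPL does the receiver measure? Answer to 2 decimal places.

At the listener: L_A = 89.1 − 20·log₁₀(3.8) = 77.504 dB; L_B = 99.8 − 20·log₁₀(3.0) = 90.258 dB.
Combined: 10·log₁₀(10^(77.504/10)+10^(90.258/10)) = 90.48 dB SPL.

90.48 dB SPL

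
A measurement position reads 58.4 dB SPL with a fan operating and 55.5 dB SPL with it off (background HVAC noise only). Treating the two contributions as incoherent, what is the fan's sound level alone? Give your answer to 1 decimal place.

Remove the background by subtracting linear intensities:
L_src = 10·log₁₀(10^(58.4/10) − 10^(55.5/10)) = 10·log₁₀(337000) = 55.3 dB SPL.

55.3 dB SPL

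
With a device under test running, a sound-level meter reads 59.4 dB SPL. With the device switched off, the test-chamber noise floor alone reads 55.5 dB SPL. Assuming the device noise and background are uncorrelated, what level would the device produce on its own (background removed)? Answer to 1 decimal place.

Background correction is a power subtraction:
L_src = 10·log₁₀(10^(59.4/10) − 10^(55.5/10)) = 10·log₁₀(516200) = 57.1 dB SPL.

57.1 dB SPL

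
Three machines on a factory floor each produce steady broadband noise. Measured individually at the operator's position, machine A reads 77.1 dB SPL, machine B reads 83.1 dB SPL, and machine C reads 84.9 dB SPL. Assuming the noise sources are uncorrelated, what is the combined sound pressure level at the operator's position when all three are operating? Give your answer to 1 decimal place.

87.5 dB SPL

Incoherent sources sum as intensities:
L_total = 10·log₁₀(10^(77.1/10) + 10^(83.1/10) + 10^(84.9/10)) = 10·log₁₀(564500000) = 87.5 dB SPL.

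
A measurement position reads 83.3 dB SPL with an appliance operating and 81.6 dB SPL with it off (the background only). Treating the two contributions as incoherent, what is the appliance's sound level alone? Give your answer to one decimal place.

Remove the background by subtracting linear intensities:
L_src = 10·log₁₀(10^(83.3/10) − 10^(81.6/10)) = 10·log₁₀(69250000) = 78.4 dB SPL.

78.4 dB SPL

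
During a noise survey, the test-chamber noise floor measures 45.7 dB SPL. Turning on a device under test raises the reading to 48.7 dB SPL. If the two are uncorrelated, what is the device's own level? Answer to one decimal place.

Remove the background by subtracting linear intensities:
L_src = 10·log₁₀(10^(48.7/10) − 10^(45.7/10)) = 10·log₁₀(36980) = 45.7 dB SPL.

45.7 dB SPL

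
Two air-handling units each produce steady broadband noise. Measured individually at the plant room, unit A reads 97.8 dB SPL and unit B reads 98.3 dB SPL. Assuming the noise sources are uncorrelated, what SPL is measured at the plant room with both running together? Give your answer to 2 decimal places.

Uncorrelated sources add in intensity (power), not in dB.
L_total = 10·log₁₀(10^(97.8/10) + 10^(98.3/10)) = 10·log₁₀(12786000000) = 101.07 dB SPL.

101.07 dB SPL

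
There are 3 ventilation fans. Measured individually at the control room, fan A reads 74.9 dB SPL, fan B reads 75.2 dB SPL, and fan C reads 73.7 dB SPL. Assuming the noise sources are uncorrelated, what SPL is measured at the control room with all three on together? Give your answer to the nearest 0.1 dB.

79.4 dB SPL

Uncorrelated sources add in intensity (power), not in dB.
L_total = 10·log₁₀(10^(74.9/10) + 10^(75.2/10) + 10^(73.7/10)) = 10·log₁₀(87460000) = 79.4 dB SPL.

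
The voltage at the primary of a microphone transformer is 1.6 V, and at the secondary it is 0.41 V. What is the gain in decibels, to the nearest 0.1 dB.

-11.8 dB

Voltage ratio → dB uses the 20·log₁₀ form:
20·log₁₀(0.41/1.6) = 20·log₁₀(0.2562) = -11.8 dB.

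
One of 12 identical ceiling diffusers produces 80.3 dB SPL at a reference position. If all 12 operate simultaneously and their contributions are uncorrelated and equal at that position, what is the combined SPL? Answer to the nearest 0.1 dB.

12 equal incoherent sources raise the level by 10·log₁₀(12) = 10.79 dB.
L_total = 80.3 + 10.79 = 91.1 dB SPL.

91.1 dB SPL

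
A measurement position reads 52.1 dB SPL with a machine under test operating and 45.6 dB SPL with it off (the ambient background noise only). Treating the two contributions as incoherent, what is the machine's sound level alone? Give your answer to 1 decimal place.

51.0 dB SPL

Remove the background by subtracting linear intensities:
L_src = 10·log₁₀(10^(52.1/10) − 10^(45.6/10)) = 10·log₁₀(125900) = 51.0 dB SPL.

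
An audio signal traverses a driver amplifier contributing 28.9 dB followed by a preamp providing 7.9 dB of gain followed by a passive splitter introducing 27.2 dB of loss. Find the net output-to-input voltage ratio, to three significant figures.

Net gain = 28.9 + 7.9 + (−27.2) = 9.6 dB.
Voltage ratio = 10^(9.6/20) = 3.02.

3.02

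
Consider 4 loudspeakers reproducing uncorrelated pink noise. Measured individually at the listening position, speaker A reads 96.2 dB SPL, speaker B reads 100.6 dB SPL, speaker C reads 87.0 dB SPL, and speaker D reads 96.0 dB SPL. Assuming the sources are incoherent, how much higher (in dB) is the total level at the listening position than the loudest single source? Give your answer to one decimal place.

Uncorrelated sources add in intensity (power), not in dB.
L_total = 10·log₁₀(10^(96.2/10) + 10^(100.6/10) + 10^(87.0/10) + 10^(96.0/10)) = 103.04 dB SPL.
Excess over the loudest (100.6 dB): 103.04 − 100.6 = 2.4 dB.

2.4 dB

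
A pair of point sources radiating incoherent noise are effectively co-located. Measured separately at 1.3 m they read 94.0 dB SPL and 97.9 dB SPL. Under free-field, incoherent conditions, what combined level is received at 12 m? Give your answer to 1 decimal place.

80.1 dB SPL

Combined at 1.3 m: 10·log₁₀(10^(94.0/10)+10^(97.9/10)) = 99.38 dB SPL.
Then apply −20·log₁₀(12/1.3) = -19.30 dB → 80.1 dB SPL.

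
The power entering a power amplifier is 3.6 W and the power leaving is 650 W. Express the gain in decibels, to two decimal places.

Power is a power quantity, so gain = 10·log₁₀(P_out/P_in).
10·log₁₀(650/3.6) = 10·log₁₀(180.6) = 22.57 dB.

22.57 dB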